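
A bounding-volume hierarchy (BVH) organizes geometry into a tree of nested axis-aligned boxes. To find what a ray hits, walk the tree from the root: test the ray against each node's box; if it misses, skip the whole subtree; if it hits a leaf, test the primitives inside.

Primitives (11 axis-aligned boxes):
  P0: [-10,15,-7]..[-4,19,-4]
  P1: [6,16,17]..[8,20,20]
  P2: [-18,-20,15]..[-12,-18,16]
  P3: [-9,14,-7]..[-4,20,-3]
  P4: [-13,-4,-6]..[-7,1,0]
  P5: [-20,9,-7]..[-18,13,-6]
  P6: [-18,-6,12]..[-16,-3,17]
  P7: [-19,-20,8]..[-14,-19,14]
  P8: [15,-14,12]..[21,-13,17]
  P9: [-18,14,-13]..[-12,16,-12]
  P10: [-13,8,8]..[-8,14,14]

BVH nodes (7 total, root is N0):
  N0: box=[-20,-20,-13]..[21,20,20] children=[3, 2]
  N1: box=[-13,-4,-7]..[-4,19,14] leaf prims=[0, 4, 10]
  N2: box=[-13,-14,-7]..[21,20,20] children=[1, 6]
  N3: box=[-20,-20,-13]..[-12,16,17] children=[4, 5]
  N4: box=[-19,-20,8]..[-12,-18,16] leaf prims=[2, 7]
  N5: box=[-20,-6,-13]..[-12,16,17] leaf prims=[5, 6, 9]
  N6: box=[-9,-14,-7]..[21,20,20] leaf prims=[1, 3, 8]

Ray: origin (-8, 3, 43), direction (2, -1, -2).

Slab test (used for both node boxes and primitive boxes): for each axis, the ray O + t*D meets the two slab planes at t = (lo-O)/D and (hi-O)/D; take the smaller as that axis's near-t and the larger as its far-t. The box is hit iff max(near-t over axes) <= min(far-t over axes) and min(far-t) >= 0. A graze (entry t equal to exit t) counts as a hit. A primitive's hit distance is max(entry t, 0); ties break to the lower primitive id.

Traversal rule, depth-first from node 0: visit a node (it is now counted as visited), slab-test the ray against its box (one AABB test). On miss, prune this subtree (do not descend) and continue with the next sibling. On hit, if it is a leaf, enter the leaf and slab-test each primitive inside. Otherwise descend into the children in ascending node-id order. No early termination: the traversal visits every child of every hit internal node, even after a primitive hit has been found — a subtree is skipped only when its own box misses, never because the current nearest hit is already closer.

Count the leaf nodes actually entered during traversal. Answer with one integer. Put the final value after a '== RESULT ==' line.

Traverse from the root:
N0 x:[-6,29/2] y:[-17,23] z:[23/2,28] -> hit [23/2,29/2], descend [2, 3]
  N2 x:[-5/2,29/2] y:[-17,17] z:[23/2,25] -> hit [23/2,29/2], descend [1, 6]
    N1 x:[-5/2,2] y:[-16,7] z:[29/2,25] -> miss, prune
    N6 x:[-1/2,29/2] y:[-17,17] z:[23/2,25] -> hit [23/2,29/2] leaf, test {P1(miss), P3(miss), P8(miss)}
  N3 x:[-6,-2] y:[-13,23] z:[13,28] -> miss, prune

Visited [0, 2, 1, 6, 3]. Tests: 5 box, 1 leaf. Nearest: miss.

== RESULT ==
1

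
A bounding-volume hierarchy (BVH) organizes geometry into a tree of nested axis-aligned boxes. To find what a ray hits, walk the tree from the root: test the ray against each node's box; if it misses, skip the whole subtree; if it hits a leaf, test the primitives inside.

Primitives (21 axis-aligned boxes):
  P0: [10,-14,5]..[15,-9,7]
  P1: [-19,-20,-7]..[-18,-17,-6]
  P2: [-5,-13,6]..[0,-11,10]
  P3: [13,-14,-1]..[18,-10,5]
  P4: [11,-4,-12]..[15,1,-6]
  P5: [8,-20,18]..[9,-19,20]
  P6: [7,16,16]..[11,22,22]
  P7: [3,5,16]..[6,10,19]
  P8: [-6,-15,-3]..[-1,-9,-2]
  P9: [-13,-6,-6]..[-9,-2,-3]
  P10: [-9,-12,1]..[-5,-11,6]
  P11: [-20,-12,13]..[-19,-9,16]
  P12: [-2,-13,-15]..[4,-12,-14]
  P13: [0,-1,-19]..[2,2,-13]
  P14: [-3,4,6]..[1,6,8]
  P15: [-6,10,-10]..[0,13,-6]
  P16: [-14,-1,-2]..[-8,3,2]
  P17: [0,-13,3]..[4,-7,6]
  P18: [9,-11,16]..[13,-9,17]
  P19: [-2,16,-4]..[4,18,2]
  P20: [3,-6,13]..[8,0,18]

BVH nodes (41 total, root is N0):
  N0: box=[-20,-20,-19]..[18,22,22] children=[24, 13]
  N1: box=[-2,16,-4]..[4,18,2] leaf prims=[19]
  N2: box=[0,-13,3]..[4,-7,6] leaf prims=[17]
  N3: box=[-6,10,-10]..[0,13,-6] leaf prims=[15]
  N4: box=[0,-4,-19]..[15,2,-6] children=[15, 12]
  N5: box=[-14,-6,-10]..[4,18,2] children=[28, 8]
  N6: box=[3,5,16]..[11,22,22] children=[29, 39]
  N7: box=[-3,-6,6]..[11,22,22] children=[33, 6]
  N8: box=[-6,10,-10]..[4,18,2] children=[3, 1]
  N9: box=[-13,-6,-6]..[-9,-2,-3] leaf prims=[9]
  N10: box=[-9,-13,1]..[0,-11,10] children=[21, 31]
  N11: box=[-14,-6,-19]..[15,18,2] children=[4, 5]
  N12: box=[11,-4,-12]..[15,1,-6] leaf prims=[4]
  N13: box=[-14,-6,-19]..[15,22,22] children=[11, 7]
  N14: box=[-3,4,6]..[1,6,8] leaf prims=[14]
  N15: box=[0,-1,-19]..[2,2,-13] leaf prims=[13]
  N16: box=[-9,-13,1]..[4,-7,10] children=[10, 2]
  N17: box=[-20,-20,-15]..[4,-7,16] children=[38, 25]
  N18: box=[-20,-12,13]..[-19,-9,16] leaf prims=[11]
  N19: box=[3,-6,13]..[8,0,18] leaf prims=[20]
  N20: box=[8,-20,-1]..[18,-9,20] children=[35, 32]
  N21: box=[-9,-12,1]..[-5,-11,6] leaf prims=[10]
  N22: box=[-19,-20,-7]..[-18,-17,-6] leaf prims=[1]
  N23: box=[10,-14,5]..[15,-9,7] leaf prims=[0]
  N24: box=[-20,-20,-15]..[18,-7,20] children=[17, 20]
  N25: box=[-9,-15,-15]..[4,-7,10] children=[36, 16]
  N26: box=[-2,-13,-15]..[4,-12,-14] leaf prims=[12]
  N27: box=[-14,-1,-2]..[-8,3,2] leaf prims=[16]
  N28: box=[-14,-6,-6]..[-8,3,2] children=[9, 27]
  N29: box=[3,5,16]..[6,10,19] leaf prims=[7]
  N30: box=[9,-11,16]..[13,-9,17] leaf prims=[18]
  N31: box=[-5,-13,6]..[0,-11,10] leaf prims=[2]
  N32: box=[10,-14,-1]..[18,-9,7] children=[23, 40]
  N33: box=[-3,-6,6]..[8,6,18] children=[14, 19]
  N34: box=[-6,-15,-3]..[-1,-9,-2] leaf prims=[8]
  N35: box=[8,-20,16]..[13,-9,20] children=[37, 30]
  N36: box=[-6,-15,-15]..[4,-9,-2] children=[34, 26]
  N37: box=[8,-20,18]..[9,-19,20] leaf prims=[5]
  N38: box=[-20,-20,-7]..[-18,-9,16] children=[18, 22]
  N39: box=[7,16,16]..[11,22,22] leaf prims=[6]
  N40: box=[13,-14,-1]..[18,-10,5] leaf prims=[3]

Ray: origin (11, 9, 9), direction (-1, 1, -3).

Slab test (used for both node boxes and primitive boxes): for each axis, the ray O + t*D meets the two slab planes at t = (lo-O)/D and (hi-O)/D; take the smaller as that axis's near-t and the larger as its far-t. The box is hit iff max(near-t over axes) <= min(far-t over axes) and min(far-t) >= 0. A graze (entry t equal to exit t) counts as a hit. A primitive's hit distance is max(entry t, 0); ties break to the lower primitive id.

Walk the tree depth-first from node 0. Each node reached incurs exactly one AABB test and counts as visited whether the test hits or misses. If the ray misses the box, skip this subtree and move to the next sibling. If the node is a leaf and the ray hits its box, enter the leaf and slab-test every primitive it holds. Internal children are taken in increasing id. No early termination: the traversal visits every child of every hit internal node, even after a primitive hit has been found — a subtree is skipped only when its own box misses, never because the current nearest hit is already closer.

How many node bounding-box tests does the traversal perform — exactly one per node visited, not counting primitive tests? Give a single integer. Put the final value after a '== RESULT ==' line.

Traverse from the root:
N0 x:[-7,31] y:[-29,13] z:[-13/3,28/3] -> hit [-13/3,28/3], descend [13, 24]
  N13 x:[-4,25] y:[-15,13] z:[-13/3,28/3] -> hit [-4,28/3], descend [7, 11]
    N7 x:[0,14] y:[-15,13] z:[-13/3,1] -> hit [0,1], descend [6, 33]
      N6 x:[0,8] y:[-4,13] z:[-13/3,-7/3] -> miss, prune
      N33 x:[3,14] y:[-15,-3] z:[-3,1] -> miss, prune
    N11 x:[-4,25] y:[-15,9] z:[7/3,28/3] -> hit [7/3,9], descend [4, 5]
      N4 x:[-4,11] y:[-13,-7] z:[5,28/3] -> miss, prune
      N5 x:[7,25] y:[-15,9] z:[7/3,19/3] -> miss, prune
  N24 x:[-7,31] y:[-29,-16] z:[-11/3,8] -> miss, prune

order=[0, 13, 7, 6, 33, 11, 4, 5, 24]  |boxes|=9  |leaves|=0  hit=miss

== RESULT ==
9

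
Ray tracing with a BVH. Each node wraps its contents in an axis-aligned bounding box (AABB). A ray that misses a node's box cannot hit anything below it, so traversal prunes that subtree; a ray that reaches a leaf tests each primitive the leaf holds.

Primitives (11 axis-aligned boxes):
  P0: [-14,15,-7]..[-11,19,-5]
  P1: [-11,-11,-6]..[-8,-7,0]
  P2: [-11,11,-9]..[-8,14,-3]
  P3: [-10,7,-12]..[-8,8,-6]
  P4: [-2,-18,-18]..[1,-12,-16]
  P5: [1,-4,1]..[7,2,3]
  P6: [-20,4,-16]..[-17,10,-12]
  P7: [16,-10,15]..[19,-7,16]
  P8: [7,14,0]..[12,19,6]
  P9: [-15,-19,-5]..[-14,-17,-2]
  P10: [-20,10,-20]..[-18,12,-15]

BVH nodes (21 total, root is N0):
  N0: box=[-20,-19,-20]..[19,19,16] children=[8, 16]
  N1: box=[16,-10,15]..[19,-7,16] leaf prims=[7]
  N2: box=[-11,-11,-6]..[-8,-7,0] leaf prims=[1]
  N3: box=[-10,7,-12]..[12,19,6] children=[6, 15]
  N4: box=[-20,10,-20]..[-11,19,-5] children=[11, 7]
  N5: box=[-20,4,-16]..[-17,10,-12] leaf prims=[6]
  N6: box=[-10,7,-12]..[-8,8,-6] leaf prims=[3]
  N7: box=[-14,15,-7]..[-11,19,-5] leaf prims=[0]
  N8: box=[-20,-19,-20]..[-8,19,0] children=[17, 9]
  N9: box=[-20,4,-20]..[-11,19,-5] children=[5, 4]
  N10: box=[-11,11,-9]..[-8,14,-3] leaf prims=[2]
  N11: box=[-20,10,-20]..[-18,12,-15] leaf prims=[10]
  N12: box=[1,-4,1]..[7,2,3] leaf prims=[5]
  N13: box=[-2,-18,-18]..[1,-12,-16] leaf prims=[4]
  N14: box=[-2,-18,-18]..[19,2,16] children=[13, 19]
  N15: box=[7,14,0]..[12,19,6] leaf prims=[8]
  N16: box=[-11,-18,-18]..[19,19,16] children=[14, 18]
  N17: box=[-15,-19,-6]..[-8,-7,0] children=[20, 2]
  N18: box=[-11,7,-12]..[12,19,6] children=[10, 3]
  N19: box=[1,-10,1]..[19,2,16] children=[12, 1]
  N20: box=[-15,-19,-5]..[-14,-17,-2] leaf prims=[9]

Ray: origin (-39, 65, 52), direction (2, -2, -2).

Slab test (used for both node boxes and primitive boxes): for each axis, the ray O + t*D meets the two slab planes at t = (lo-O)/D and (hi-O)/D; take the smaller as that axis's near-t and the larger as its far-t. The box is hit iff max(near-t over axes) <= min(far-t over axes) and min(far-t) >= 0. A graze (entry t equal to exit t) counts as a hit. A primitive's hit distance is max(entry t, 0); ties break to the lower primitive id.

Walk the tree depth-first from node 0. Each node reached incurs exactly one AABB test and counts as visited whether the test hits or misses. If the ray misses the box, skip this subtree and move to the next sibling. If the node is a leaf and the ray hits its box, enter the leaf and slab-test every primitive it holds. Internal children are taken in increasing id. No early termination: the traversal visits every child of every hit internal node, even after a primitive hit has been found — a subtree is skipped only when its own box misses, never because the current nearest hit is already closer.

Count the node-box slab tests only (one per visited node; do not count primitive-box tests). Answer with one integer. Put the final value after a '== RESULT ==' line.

Traverse from the root:
N0 x:[19/2,29] y:[23,42] z:[18,36] -> hit [23,29], descend [8, 16]
  N8 x:[19/2,31/2] y:[23,42] z:[26,36] -> miss, prune
  N16 x:[14,29] y:[23,83/2] z:[18,35] -> hit [23,29], descend [14, 18]
    N14 x:[37/2,29] y:[63/2,83/2] z:[18,35] -> miss, prune
    N18 x:[14,51/2] y:[23,29] z:[23,32] -> hit [23,51/2], descend [3, 10]
      N3 x:[29/2,51/2] y:[23,29] z:[23,32] -> hit [23,51/2], descend [6, 15]
        N6 x:[29/2,31/2] y:[57/2,29] z:[29,32] -> miss, prune
        N15 x:[23,51/2] y:[23,51/2] z:[23,26] -> hit [23,51/2] leaf, test {P8@t=23}
      N10 x:[14,31/2] y:[51/2,27] z:[55/2,61/2] -> miss, prune

Summary -> nodes [0, 8, 16, 14, 18, 3, 6, 15, 10]; box-tests=9; leaf-entries=1; first=P8

== RESULT ==
9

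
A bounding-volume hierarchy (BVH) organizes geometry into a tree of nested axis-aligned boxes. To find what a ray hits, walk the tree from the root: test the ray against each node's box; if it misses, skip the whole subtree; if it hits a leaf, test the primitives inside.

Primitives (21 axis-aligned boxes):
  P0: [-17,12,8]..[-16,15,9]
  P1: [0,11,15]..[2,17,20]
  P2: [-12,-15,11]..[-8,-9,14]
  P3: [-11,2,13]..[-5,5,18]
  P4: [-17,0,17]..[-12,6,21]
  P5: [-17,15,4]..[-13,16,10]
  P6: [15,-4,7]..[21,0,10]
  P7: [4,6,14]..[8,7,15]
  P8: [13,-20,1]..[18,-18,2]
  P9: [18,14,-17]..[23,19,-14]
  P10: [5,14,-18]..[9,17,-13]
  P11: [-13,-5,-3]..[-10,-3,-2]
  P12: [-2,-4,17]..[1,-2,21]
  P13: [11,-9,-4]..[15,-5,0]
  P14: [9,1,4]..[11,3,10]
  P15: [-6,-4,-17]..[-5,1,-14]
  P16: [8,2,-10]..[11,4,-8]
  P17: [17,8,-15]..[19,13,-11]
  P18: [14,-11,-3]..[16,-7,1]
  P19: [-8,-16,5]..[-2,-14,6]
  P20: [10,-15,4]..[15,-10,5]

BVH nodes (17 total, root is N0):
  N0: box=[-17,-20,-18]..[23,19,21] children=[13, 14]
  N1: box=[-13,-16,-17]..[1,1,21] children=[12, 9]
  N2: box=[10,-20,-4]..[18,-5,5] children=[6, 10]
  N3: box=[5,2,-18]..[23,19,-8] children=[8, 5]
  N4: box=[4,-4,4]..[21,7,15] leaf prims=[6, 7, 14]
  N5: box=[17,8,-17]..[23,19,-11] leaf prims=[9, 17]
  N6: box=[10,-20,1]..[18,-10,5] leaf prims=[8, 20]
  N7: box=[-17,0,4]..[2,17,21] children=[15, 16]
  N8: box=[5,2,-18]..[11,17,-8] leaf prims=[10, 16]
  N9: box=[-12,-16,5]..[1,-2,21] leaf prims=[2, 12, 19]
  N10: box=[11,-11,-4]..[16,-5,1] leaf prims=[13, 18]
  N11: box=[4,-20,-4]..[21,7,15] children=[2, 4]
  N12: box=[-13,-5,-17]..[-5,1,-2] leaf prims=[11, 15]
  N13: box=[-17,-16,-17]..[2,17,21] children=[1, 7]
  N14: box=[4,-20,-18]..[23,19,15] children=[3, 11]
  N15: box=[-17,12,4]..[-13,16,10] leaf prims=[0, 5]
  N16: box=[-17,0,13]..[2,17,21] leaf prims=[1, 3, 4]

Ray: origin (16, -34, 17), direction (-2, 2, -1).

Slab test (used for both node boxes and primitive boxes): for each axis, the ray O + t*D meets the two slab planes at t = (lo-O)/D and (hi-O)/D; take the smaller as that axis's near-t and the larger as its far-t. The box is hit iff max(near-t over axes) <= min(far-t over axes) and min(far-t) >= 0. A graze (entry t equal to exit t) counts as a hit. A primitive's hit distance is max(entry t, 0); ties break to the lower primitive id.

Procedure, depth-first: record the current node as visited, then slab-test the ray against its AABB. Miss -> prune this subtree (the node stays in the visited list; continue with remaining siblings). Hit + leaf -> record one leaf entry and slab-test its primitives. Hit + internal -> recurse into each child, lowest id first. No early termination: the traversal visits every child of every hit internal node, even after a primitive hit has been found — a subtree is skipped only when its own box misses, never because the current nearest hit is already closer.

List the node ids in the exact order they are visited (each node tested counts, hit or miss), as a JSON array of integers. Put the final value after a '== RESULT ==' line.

Trace the traversal:
N0 x:[-7/2,33/2] y:[7,53/2] z:[-4,35] -> hit [7,33/2], descend [13, 14]
  N13 x:[7,33/2] y:[9,51/2] z:[-4,34] -> hit [9,33/2], descend [1, 7]
    N1 x:[15/2,29/2] y:[9,35/2] z:[-4,34] -> hit [9,29/2], descend [9, 12]
      N9 x:[15/2,14] y:[9,16] z:[-4,12] -> hit [9,12] leaf, test {P2(miss), P12(miss), P19(miss)}
      N12 x:[21/2,29/2] y:[29/2,35/2] z:[19,34] -> miss, prune
    N7 x:[7,33/2] y:[17,51/2] z:[-4,13] -> miss, prune
  N14 x:[-7/2,6] y:[7,53/2] z:[2,35] -> miss, prune

Summary -> nodes [0, 13, 1, 9, 12, 7, 14]; box-tests=7; leaf-entries=1; first=miss

== RESULT ==
[0, 13, 1, 9, 12, 7, 14]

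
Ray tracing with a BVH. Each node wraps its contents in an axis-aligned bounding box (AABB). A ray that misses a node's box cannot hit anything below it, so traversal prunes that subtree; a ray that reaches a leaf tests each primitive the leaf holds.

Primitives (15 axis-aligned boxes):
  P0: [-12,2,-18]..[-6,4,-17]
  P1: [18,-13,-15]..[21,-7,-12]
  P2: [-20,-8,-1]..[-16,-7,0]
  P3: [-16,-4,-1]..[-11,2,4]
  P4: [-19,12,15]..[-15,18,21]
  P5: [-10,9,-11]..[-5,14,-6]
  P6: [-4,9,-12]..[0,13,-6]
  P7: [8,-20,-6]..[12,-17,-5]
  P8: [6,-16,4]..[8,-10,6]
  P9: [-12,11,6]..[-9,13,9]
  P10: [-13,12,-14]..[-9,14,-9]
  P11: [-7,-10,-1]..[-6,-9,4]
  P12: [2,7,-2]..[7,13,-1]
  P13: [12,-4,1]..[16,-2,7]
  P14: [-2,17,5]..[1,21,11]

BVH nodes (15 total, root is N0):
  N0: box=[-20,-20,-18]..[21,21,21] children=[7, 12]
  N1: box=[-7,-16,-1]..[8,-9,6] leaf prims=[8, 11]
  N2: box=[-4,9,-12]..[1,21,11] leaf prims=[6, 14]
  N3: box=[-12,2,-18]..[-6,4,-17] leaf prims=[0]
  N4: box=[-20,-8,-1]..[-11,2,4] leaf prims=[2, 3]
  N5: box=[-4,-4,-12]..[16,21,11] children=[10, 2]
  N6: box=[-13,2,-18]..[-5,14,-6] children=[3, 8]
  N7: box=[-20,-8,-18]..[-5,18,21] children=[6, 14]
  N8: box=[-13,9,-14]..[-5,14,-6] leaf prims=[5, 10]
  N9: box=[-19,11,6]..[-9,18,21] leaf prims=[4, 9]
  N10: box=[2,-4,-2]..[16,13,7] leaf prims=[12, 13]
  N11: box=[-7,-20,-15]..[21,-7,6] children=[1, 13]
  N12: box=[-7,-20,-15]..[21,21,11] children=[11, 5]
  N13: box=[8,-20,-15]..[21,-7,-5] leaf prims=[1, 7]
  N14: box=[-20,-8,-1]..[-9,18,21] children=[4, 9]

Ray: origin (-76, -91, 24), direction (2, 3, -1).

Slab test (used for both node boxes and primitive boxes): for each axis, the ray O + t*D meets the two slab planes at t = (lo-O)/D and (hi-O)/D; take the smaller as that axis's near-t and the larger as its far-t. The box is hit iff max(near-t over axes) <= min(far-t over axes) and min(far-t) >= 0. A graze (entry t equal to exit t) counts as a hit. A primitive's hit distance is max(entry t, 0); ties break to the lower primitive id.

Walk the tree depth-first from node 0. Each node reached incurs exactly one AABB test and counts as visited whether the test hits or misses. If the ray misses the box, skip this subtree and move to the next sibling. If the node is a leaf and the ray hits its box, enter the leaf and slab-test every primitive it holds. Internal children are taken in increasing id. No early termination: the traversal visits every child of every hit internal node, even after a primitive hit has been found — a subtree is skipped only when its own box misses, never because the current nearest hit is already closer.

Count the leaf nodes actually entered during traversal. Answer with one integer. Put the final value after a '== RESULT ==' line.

Walk:
N0 x:[28,97/2] y:[71/3,112/3] z:[3,42] -> hit [28,112/3], descend [7, 12]
  N7 x:[28,71/2] y:[83/3,109/3] z:[3,42] -> hit [28,71/2], descend [6, 14]
    N6 x:[63/2,71/2] y:[31,35] z:[30,42] -> hit [63/2,35], descend [3, 8]
      N3 x:[32,35] y:[31,95/3] z:[41,42] -> miss, prune
      N8 x:[63/2,71/2] y:[100/3,35] z:[30,38] -> hit [100/3,35] leaf, test {P5@t=100/3, P10(miss)}
    N14 x:[28,67/2] y:[83/3,109/3] z:[3,25] -> miss, prune
  N12 x:[69/2,97/2] y:[71/3,112/3] z:[13,39] -> hit [69/2,112/3], descend [5, 11]
    N5 x:[36,46] y:[29,112/3] z:[13,36] -> hit [36,36], descend [2, 10]
      N2 x:[36,77/2] y:[100/3,112/3] z:[13,36] -> hit [36,36] leaf, test {P6(miss), P14(miss)}
      N10 x:[39,46] y:[29,104/3] z:[17,26] -> miss, prune
    N11 x:[69/2,97/2] y:[71/3,28] z:[18,39] -> miss, prune

Summary -> nodes [0, 7, 6, 3, 8, 14, 12, 5, 2, 10, 11]; box-tests=11; leaf-entries=2; first=P5

== RESULT ==
2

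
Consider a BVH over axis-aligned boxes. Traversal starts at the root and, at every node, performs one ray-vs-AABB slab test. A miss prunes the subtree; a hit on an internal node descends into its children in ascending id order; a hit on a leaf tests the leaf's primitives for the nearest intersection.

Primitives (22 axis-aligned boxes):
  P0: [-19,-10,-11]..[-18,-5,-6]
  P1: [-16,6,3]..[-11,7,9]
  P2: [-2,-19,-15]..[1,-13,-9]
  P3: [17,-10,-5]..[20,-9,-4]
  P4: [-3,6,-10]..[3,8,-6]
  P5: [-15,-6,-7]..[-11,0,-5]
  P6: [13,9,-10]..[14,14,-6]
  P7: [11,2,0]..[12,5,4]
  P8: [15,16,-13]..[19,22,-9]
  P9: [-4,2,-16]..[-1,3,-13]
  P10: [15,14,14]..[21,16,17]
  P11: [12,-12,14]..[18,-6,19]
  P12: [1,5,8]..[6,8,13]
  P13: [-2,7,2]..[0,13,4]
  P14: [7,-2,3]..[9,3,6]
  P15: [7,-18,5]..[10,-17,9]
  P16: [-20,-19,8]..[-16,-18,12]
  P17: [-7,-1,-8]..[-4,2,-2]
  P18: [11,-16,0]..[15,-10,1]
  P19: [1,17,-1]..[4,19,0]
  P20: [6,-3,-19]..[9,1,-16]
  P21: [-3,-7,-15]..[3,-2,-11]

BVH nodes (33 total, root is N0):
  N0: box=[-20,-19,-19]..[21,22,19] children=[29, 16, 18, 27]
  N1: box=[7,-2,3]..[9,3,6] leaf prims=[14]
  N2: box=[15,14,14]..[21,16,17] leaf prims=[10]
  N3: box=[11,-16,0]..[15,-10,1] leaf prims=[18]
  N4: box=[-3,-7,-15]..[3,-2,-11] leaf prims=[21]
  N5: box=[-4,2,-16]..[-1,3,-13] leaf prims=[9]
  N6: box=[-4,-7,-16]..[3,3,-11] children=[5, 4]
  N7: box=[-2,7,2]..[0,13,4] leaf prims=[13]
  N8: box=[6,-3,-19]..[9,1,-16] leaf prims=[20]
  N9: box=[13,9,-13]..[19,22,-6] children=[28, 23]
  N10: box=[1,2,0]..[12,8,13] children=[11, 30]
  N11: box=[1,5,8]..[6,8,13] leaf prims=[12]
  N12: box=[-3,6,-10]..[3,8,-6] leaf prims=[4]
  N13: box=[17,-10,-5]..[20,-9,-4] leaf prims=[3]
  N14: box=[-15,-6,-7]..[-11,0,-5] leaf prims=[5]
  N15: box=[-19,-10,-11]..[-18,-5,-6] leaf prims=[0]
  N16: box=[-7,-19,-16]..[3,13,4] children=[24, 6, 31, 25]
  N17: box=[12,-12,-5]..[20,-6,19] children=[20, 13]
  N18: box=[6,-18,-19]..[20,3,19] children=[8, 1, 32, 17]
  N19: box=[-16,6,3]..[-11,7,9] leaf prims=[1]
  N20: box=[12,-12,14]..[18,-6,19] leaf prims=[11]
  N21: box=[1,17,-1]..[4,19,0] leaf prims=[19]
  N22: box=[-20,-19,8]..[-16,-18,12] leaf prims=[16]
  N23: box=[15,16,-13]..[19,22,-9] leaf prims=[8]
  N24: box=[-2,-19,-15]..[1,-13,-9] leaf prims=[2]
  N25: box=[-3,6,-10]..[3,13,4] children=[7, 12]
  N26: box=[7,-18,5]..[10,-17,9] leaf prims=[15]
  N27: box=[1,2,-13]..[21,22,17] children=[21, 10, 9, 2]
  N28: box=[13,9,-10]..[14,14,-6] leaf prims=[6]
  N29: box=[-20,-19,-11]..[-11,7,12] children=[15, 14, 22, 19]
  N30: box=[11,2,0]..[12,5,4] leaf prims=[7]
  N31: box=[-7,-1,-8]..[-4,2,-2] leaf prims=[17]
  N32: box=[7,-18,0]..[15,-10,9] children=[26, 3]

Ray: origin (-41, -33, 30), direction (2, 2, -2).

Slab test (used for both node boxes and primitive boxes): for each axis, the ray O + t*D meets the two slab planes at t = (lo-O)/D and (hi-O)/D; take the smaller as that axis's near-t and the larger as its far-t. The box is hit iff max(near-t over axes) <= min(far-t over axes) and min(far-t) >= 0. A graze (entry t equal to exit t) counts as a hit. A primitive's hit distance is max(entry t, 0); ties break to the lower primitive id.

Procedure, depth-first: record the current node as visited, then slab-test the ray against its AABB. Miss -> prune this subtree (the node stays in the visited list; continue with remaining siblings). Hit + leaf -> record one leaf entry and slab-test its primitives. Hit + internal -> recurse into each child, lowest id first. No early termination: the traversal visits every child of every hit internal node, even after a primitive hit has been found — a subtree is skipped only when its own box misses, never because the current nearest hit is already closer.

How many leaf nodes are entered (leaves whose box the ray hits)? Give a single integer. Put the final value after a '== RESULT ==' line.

Walk:
N0 x:[21/2,31] y:[7,55/2] z:[11/2,49/2] -> hit [21/2,49/2], descend [16, 18, 27, 29]
  N16 x:[17,22] y:[7,23] z:[13,23] -> hit [17,22], descend [6, 24, 25, 31]
    N6 x:[37/2,22] y:[13,18] z:[41/2,23] -> miss, prune
    N24 x:[39/2,21] y:[7,10] z:[39/2,45/2] -> miss, prune
    N25 x:[19,22] y:[39/2,23] z:[13,20] -> hit [39/2,20], descend [7, 12]
      N7 x:[39/2,41/2] y:[20,23] z:[13,14] -> miss, prune
      N12 x:[19,22] y:[39/2,41/2] z:[18,20] -> hit [39/2,20] leaf, test {P4@t=39/2}
    N31 x:[17,37/2] y:[16,35/2] z:[16,19] -> hit [17,35/2] leaf, test {P17@t=17}
  N18 x:[47/2,61/2] y:[15/2,18] z:[11/2,49/2] -> miss, prune
  N27 x:[21,31] y:[35/2,55/2] z:[13/2,43/2] -> hit [21,43/2], descend [2, 9, 10, 21]
    N2 x:[28,31] y:[47/2,49/2] z:[13/2,8] -> miss, prune
    N9 x:[27,30] y:[21,55/2] z:[18,43/2] -> miss, prune
    N10 x:[21,53/2] y:[35/2,41/2] z:[17/2,15] -> miss, prune
    N21 x:[21,45/2] y:[25,26] z:[15,31/2] -> miss, prune
  N29 x:[21/2,15] y:[7,20] z:[9,41/2] -> hit [21/2,15], descend [14, 15, 19, 22]
    N14 x:[13,15] y:[27/2,33/2] z:[35/2,37/2] -> miss, prune
    N15 x:[11,23/2] y:[23/2,14] z:[18,41/2] -> miss, prune
    N19 x:[25/2,15] y:[39/2,20] z:[21/2,27/2] -> miss, prune
    N22 x:[21/2,25/2] y:[7,15/2] z:[9,11] -> miss, prune

order=[0, 16, 6, 24, 25, 7, 12, 31, 18, 27, 2, 9, 10, 21, 29, 14, 15, 19, 22]  |boxes|=19  |leaves|=2  hit=P17

== RESULT ==
2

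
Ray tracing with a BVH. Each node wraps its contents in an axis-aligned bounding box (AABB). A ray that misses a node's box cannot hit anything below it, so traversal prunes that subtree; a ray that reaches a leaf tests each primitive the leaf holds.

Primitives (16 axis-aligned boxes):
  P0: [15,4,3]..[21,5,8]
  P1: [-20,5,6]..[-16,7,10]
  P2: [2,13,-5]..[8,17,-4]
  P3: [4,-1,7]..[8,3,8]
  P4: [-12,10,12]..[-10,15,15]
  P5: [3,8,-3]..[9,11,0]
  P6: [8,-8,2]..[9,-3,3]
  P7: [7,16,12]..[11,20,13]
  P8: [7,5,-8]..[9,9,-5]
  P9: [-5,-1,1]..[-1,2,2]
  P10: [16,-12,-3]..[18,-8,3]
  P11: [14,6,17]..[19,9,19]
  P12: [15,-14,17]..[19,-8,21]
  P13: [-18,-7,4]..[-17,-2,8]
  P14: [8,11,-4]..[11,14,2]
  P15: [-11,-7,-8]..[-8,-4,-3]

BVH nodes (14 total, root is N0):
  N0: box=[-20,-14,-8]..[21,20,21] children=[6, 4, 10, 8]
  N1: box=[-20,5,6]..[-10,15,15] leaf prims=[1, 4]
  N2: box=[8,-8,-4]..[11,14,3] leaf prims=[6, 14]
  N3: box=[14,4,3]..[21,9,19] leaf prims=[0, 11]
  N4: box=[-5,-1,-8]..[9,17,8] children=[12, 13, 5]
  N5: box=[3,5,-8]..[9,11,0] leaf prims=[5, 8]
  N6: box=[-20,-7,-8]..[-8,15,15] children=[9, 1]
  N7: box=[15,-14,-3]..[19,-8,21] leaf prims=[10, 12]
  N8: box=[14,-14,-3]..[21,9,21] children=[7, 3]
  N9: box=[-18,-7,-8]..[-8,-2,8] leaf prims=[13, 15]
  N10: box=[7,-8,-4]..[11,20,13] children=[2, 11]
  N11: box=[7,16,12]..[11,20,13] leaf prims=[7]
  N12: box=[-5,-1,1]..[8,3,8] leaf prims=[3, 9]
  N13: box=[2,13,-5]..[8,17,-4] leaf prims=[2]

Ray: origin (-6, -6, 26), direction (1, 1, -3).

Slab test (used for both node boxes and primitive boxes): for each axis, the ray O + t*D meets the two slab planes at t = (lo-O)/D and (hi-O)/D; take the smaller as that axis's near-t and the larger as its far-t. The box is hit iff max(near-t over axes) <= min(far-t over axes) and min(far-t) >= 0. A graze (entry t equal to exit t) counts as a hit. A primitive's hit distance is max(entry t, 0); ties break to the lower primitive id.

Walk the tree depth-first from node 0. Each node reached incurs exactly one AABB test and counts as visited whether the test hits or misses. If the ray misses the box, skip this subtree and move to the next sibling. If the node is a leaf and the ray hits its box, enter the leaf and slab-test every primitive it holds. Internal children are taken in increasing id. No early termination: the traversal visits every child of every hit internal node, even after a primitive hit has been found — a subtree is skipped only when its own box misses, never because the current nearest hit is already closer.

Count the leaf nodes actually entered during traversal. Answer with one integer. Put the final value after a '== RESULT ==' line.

Walk:
N0 x:[-14,27] y:[-8,26] z:[5/3,34/3] -> hit [5/3,34/3], descend [4, 6, 8, 10]
  N4 x:[1,15] y:[5,23] z:[6,34/3] -> hit [6,34/3], descend [5, 12, 13]
    N5 x:[9,15] y:[11,17] z:[26/3,34/3] -> hit [11,34/3] leaf, test {P5(miss), P8(miss)}
    N12 x:[1,14] y:[5,9] z:[6,25/3] -> hit [6,25/3] leaf, test {P3(miss), P9(miss)}
    N13 x:[8,14] y:[19,23] z:[10,31/3] -> miss, prune
  N6 x:[-14,-2] y:[-1,21] z:[11/3,34/3] -> miss, prune
  N8 x:[20,27] y:[-8,15] z:[5/3,29/3] -> miss, prune
  N10 x:[13,17] y:[-2,26] z:[13/3,10] -> miss, prune

Visited [0, 4, 5, 12, 13, 6, 8, 10]. Tests: 8 box, 2 leaf. Nearest: miss.

== RESULT ==
2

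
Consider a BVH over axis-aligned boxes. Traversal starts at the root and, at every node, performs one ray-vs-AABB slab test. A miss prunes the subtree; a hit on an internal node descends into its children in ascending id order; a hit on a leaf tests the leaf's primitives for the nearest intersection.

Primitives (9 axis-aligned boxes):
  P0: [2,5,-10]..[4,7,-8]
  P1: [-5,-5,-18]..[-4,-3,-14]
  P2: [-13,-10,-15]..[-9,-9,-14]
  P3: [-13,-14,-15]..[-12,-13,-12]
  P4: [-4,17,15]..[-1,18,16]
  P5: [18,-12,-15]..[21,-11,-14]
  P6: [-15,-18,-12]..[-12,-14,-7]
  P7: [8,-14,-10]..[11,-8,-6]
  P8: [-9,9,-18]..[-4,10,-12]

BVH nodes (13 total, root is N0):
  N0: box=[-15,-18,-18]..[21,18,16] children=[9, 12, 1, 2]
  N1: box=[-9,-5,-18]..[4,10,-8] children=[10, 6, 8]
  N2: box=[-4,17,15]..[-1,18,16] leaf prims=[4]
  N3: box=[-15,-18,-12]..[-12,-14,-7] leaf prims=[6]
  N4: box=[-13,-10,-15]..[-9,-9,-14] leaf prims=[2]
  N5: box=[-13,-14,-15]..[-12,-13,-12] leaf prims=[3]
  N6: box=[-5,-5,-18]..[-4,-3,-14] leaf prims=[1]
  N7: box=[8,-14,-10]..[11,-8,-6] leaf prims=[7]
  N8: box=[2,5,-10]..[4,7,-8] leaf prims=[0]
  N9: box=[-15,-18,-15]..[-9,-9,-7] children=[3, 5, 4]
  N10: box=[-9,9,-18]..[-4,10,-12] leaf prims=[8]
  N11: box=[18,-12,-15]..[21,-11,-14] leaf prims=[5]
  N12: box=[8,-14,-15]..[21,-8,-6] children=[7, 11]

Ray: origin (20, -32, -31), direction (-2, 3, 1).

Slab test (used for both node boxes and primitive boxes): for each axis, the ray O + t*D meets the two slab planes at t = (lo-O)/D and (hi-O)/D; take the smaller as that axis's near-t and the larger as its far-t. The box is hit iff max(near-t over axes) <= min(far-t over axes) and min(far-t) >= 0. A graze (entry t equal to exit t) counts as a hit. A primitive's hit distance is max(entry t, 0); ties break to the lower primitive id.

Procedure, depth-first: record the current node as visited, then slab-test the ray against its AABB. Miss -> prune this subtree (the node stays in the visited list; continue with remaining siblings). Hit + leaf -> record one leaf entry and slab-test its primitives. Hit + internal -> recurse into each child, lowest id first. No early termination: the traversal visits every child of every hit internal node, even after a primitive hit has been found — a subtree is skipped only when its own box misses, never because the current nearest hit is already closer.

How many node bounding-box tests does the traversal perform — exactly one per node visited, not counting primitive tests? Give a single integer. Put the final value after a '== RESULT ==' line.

Walk:
N0 x:[-1/2,35/2] y:[14/3,50/3] z:[13,47] -> hit [13,50/3], descend [1, 2, 9, 12]
  N1 x:[8,29/2] y:[9,14] z:[13,23] -> hit [13,14], descend [6, 8, 10]
    N6 x:[12,25/2] y:[9,29/3] z:[13,17] -> miss, prune
    N8 x:[8,9] y:[37/3,13] z:[21,23] -> miss, prune
    N10 x:[12,29/2] y:[41/3,14] z:[13,19] -> hit [41/3,14] leaf, test {P8@t=41/3}
  N2 x:[21/2,12] y:[49/3,50/3] z:[46,47] -> miss, prune
  N9 x:[29/2,35/2] y:[14/3,23/3] z:[16,24] -> miss, prune
  N12 x:[-1/2,6] y:[6,8] z:[16,25] -> miss, prune

Visited [0, 1, 6, 8, 10, 2, 9, 12]. Tests: 8 box, 1 leaf. Nearest: P8.

== RESULT ==
8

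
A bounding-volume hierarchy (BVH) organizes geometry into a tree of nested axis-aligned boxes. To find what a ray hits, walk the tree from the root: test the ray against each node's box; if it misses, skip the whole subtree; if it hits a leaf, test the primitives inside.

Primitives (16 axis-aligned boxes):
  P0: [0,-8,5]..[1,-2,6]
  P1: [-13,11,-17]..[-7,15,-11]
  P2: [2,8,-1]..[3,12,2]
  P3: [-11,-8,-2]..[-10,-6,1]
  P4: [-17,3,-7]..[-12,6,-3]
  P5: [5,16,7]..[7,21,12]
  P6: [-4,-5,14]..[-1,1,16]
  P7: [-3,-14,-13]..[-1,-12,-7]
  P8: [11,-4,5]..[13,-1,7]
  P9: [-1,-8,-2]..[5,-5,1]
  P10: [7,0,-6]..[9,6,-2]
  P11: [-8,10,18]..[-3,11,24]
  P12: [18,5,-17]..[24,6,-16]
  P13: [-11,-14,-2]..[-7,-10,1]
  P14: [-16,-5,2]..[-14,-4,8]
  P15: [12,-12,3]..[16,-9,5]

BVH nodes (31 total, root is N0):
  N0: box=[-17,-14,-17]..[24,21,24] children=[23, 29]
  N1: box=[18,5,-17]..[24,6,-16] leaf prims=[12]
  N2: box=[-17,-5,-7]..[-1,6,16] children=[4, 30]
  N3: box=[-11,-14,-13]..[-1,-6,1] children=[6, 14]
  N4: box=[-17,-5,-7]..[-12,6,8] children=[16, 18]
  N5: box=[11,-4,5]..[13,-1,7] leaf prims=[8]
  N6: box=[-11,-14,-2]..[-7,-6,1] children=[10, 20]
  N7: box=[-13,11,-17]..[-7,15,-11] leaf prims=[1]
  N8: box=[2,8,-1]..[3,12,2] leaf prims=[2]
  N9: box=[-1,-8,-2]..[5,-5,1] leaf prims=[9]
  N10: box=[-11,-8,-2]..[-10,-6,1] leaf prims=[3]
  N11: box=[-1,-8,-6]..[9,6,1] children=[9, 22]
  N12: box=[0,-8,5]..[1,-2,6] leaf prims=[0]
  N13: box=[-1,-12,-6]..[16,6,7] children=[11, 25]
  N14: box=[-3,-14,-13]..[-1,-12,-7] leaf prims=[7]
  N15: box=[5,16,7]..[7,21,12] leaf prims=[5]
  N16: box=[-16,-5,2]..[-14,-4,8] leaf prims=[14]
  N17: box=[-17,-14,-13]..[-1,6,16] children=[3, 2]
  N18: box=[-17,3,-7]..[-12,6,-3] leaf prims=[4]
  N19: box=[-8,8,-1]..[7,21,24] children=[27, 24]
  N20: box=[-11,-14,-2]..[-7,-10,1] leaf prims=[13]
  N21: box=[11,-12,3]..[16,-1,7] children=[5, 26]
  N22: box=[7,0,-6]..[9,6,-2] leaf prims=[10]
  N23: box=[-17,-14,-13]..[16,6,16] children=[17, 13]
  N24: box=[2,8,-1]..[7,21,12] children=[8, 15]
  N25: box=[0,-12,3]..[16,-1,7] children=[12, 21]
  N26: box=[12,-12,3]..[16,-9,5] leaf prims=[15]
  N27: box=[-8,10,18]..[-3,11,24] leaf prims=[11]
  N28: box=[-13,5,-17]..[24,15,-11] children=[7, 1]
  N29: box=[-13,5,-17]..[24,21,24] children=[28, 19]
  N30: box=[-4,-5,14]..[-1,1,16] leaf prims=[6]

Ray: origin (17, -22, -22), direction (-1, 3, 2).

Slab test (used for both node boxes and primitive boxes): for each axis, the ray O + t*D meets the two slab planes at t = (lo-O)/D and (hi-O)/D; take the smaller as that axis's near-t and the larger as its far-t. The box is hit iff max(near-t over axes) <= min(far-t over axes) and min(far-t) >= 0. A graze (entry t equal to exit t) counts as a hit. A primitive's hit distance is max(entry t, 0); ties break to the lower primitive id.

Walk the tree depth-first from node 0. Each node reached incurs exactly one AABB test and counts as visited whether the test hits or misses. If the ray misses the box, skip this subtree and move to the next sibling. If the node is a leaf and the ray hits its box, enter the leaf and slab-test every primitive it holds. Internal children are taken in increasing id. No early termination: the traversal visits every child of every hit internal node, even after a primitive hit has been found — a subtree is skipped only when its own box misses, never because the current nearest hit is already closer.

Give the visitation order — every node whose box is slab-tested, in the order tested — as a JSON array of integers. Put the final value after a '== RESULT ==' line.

Traverse from the root:
N0 x:[-7,34] y:[8/3,43/3] z:[5/2,23] -> hit [8/3,43/3], descend [23, 29]
  N23 x:[1,34] y:[8/3,28/3] z:[9/2,19] -> hit [9/2,28/3], descend [13, 17]
    N13 x:[1,18] y:[10/3,28/3] z:[8,29/2] -> hit [8,28/3], descend [11, 25]
      N11 x:[8,18] y:[14/3,28/3] z:[8,23/2] -> hit [8,28/3], descend [9, 22]
        N9 x:[12,18] y:[14/3,17/3] z:[10,23/2] -> miss, prune
        N22 x:[8,10] y:[22/3,28/3] z:[8,10] -> hit [8,28/3] leaf, test {P10@t=8}
      N25 x:[1,17] y:[10/3,7] z:[25/2,29/2] -> miss, prune
    N17 x:[18,34] y:[8/3,28/3] z:[9/2,19] -> miss, prune
  N29 x:[-7,30] y:[9,43/3] z:[5/2,23] -> hit [9,43/3], descend [19, 28]
    N19 x:[10,25] y:[10,43/3] z:[21/2,23] -> hit [21/2,43/3], descend [24, 27]
      N24 x:[10,15] y:[10,43/3] z:[21/2,17] -> hit [21/2,43/3], descend [8, 15]
        N8 x:[14,15] y:[10,34/3] z:[21/2,12] -> miss, prune
        N15 x:[10,12] y:[38/3,43/3] z:[29/2,17] -> miss, prune
      N27 x:[20,25] y:[32/3,11] z:[20,23] -> miss, prune
    N28 x:[-7,30] y:[9,37/3] z:[5/2,11/2] -> miss, prune

order=[0, 23, 13, 11, 9, 22, 25, 17, 29, 19, 24, 8, 15, 27, 28]  |boxes|=15  |leaves|=1  hit=P10

== RESULT ==
[0, 23, 13, 11, 9, 22, 25, 17, 29, 19, 24, 8, 15, 27, 28]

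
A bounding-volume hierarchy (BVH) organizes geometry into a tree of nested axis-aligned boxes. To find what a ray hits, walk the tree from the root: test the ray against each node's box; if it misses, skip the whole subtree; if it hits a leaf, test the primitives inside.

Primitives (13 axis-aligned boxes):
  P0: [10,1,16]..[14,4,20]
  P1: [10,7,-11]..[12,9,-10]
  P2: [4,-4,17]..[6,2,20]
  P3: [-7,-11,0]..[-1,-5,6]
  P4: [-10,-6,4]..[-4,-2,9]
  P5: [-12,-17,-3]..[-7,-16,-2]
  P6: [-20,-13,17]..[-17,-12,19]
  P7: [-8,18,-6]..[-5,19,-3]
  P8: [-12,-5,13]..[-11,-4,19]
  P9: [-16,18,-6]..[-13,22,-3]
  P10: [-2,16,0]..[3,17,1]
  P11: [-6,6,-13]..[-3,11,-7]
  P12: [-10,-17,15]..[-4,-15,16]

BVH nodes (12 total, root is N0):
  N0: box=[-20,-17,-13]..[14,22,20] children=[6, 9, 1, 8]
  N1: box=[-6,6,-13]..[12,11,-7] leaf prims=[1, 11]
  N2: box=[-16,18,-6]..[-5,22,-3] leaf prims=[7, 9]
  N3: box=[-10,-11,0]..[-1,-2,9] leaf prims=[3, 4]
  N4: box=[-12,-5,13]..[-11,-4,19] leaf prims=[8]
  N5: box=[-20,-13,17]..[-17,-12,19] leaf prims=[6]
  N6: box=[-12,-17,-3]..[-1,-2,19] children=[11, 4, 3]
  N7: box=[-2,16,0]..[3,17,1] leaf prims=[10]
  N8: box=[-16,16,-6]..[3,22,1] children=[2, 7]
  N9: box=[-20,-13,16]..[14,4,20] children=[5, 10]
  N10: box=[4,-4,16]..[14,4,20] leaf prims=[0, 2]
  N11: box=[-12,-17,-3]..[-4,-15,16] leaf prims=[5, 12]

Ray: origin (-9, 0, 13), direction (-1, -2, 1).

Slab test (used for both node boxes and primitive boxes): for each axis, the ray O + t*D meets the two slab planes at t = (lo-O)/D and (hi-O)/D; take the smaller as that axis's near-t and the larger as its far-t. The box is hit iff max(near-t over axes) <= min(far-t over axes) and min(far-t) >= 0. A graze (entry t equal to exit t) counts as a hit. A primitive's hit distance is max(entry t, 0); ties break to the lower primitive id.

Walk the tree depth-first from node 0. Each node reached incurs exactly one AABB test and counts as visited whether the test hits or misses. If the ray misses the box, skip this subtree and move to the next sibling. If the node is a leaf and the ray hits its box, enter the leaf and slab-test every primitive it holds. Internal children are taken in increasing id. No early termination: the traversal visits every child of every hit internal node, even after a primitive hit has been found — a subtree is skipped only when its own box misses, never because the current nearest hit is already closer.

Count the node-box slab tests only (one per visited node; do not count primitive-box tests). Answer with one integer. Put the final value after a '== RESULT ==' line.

Walk:
N0 x:[-23,11] y:[-11,17/2] z:[-26,7] -> hit [-11,7], descend [1, 6, 8, 9]
  N1 x:[-21,-3] y:[-11/2,-3] z:[-26,-20] -> miss, prune
  N6 x:[-8,3] y:[1,17/2] z:[-16,6] -> hit [1,3], descend [3, 4, 11]
    N3 x:[-8,1] y:[1,11/2] z:[-13,-4] -> miss, prune
    N4 x:[2,3] y:[2,5/2] z:[0,6] -> hit [2,5/2] leaf, test {P8@t=2}
    N11 x:[-5,3] y:[15/2,17/2] z:[-16,3] -> miss, prune
  N8 x:[-12,7] y:[-11,-8] z:[-19,-12] -> miss, prune
  N9 x:[-23,11] y:[-2,13/2] z:[3,7] -> hit [3,13/2], descend [5, 10]
    N5 x:[8,11] y:[6,13/2] z:[4,6] -> miss, prune
    N10 x:[-23,-13] y:[-2,2] z:[3,7] -> miss, prune

Visited [0, 1, 6, 3, 4, 11, 8, 9, 5, 10]. Tests: 10 box, 1 leaf. Nearest: P8.

== RESULT ==
10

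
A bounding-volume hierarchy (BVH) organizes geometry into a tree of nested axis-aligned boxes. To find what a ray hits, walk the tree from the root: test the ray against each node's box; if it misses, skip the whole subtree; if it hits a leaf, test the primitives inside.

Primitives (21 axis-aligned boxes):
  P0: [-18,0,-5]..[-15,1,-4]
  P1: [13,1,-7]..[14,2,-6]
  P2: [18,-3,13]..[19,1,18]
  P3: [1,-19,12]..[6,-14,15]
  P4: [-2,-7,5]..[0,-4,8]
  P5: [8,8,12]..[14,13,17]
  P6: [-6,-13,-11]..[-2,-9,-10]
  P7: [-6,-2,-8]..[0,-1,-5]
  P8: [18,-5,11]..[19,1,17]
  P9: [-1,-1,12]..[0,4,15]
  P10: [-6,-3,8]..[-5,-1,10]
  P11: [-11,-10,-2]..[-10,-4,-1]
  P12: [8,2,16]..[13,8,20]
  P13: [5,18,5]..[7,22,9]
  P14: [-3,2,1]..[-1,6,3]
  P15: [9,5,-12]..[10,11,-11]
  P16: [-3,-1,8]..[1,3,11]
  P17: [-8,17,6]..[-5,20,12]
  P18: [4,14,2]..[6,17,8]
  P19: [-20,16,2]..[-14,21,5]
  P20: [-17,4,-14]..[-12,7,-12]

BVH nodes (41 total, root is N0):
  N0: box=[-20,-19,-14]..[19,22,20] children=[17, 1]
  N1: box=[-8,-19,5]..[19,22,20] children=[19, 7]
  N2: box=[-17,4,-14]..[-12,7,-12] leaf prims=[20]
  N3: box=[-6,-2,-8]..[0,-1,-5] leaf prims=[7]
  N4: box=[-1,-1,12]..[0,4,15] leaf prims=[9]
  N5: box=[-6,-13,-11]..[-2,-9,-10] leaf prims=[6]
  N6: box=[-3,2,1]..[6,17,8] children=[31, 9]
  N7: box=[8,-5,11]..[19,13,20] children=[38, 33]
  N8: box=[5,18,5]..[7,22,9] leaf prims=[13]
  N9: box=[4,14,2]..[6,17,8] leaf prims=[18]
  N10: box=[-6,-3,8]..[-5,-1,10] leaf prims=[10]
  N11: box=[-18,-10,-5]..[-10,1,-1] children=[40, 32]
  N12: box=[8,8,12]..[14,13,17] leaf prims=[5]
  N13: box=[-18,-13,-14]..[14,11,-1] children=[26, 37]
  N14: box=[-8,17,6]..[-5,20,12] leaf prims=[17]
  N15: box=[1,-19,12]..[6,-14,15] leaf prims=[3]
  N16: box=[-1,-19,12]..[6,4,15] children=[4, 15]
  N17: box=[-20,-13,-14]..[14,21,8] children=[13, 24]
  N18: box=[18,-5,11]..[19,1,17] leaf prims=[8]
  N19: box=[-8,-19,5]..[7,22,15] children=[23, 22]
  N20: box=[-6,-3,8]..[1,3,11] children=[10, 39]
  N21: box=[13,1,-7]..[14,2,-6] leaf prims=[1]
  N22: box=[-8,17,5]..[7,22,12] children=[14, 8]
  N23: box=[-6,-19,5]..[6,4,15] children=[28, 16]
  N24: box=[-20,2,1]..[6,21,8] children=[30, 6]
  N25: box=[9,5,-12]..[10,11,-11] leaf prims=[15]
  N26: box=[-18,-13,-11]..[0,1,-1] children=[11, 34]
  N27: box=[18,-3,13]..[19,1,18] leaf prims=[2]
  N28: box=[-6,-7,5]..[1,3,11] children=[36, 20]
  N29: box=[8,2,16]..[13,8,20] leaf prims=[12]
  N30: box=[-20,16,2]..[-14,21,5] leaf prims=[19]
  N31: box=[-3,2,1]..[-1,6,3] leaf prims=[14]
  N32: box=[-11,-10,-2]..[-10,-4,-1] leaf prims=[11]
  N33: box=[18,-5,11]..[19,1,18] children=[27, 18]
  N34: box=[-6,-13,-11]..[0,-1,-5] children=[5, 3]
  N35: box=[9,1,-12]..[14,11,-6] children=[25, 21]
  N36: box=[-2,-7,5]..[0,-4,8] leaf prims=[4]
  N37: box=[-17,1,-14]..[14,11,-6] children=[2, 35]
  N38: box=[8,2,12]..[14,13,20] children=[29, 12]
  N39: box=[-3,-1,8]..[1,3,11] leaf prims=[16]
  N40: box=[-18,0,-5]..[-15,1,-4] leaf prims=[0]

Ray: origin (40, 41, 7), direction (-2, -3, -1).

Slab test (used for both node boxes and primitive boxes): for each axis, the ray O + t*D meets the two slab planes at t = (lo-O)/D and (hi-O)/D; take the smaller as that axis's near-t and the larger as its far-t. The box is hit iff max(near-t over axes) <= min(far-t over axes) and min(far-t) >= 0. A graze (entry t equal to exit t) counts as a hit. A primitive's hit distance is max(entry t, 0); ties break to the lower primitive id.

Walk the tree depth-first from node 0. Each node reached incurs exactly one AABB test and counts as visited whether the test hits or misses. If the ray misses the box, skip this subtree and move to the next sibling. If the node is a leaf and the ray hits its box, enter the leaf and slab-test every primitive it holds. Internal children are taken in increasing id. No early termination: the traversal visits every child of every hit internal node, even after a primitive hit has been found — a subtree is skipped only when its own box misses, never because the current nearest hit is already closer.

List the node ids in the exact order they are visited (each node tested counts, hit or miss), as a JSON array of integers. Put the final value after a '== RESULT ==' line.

Traverse from the root:
N0 x:[21/2,30] y:[19/3,20] z:[-13,21] -> hit [21/2,20], descend [1, 17]
  N1 x:[21/2,24] y:[19/3,20] z:[-13,2] -> miss, prune
  N17 x:[13,30] y:[20/3,18] z:[-1,21] -> hit [13,18], descend [13, 24]
    N13 x:[13,29] y:[10,18] z:[8,21] -> hit [13,18], descend [26, 37]
      N26 x:[20,29] y:[40/3,18] z:[8,18] -> miss, prune
      N37 x:[13,57/2] y:[10,40/3] z:[13,21] -> hit [13,40/3], descend [2, 35]
        N2 x:[26,57/2] y:[34/3,37/3] z:[19,21] -> miss, prune
        N35 x:[13,31/2] y:[10,40/3] z:[13,19] -> hit [13,40/3], descend [21, 25]
          N21 x:[13,27/2] y:[13,40/3] z:[13,14] -> hit [13,40/3] leaf, test {P1@t=13}
          N25 x:[15,31/2] y:[10,12] z:[18,19] -> miss, prune
    N24 x:[17,30] y:[20/3,13] z:[-1,6] -> miss, prune

Summary -> nodes [0, 1, 17, 13, 26, 37, 2, 35, 21, 25, 24]; box-tests=11; leaf-entries=1; first=P1

== RESULT ==
[0, 1, 17, 13, 26, 37, 2, 35, 21, 25, 24]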